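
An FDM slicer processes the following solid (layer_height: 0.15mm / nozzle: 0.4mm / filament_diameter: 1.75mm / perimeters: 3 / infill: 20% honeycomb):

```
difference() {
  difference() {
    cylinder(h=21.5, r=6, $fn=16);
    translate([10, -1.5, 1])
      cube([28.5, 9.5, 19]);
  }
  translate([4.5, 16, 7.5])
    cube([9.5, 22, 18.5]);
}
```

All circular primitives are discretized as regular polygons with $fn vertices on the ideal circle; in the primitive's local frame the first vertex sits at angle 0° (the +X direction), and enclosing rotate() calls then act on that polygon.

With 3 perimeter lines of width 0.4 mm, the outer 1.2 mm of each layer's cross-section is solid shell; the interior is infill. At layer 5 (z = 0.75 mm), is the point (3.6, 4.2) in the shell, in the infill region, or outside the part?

shell

At z = 0.75 mm: the cylinder: section is a regular 16-gon, circumradius r=6; the cube at (10, -1.5) is not intersected at this z (z outside [1, 20]); Subtracting the remaining from the first: none of the subtracted shapes is present at this height, so the r=6 cylinder is unchanged — 1 connected region; the cube at (4.5, 16) is absent (z outside [7.5, 26]); Subtracting the remaining from the first: none of the subtracted shapes is present at this height, so the result so far is unchanged — 1 connected region. Overall, the cross-section is a single solid region. The nearest boundary edge runs (4.24, 4.24)→(2.30, 5.54); distance from the point to it = 0.39 mm. The point is inside the cross-section, 0.39 mm from the nearest boundary — within the 1.2 mm shell band (3 × 0.4).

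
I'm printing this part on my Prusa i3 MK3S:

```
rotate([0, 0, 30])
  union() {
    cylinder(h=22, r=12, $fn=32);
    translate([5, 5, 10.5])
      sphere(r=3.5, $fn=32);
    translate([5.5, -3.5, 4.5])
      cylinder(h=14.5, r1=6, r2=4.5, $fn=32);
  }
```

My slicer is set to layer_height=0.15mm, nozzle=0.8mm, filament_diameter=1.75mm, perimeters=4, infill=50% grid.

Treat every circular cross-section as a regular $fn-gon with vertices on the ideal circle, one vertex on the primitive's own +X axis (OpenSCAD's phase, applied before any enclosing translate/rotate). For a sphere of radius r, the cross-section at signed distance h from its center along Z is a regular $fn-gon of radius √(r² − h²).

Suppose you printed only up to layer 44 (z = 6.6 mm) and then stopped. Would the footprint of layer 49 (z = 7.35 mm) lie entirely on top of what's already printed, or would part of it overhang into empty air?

Compare the two slices. At z = 6.6: the r=12 cylinder gives a regular 32-gon of circumradius 12 (constant along its height) (area = (32/2)·12.000²·sin(360°/32) = 449.49 mm²); the sphere at (5, 5) is not intersected at this z (|z−center|=3.900 > r=3.5); the cone at (5.5, -3.5) contributes a regular 32-gon of circumradius 5.783 (interpolated between r1=6 and r2=4.5 at t=0.145) (area = (32/2)·5.783²·sin(360°/32) = 104.38 mm²); Combining (union): the regions partially overlap — summed areas 553.87 mm² minus the doubly-counted overlap 103.27 mm² gives 450.60 mm² — area = 450.60 mm²; (whole slice rotated 30° about Z — lengths, areas and connectivity unchanged). At z = 7.35: the cylinder: section is a regular 32-gon, circumradius r=12 (area = (32/2)·12.000²·sin(360°/32) = 449.49 mm²); the sphere at (5, 5): section is a regular 32-gon, circumradius = √(r²−h²) = √(3.5²−3.15²) = 1.526 (area = (32/2)·1.526²·sin(360°/32) = 7.27 mm²); the cone at (5.5, -3.5) (r1=6→r2=4.5) has section circumradius 5.705 here — a regular 32-gon (area = (32/2)·5.705²·sin(360°/32) = 101.60 mm²); Merging all regions: the regions partially overlap — summed areas 558.35 mm² minus the doubly-counted overlap 108.12 mm² gives 450.23 mm² — area = 450.23 mm²; (rotated 30° about Z; rotation is an isometry so areas/perimeters/island counts are preserved). Checking containment: the cross-section at z = 7.35 is a subset of the cross-section at z = 6.6.

entirely on top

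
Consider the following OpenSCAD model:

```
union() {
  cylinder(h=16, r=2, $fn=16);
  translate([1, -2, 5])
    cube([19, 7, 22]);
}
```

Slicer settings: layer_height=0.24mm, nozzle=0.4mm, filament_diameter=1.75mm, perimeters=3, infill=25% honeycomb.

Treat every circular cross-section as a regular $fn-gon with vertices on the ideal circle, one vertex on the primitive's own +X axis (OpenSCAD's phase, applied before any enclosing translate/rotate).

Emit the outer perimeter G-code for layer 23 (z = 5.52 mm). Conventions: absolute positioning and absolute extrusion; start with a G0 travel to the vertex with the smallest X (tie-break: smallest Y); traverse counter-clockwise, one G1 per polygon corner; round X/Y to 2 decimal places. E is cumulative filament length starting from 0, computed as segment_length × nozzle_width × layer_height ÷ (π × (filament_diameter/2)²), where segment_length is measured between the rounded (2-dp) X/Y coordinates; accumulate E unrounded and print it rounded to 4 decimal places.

G0 X-2.00 Y0.00 Z5.52
G1 X-1.85 Y-0.77 E0.0313
G1 X-1.41 Y-1.41 E0.0623
G1 X-0.77 Y-1.85 E0.0933
G1 X0.00 Y-2.00 E0.1246
G1 X0.77 Y-1.85 E0.1559
G1 X1.00 Y-1.69 E0.1671
G1 X1.00 Y-2.00 E0.1795
G1 X20.00 Y-2.00 E0.9378
G1 X20.00 Y5.00 E1.2172
G1 X1.00 Y5.00 E1.9755
G1 X1.00 Y1.69 E2.1076
G1 X0.77 Y1.85 E2.1188
G1 X0.00 Y2.00 E2.1501
G1 X-0.77 Y1.85 E2.1814
G1 X-1.41 Y1.41 E2.2124
G1 X-1.85 Y0.77 E2.2434
G1 X-2.00 Y0.00 E2.2747

At z = 5.52 mm: the r=2 cylinder gives a regular 16-gon of circumradius 2 (constant along its height); the cube at (1, -2) (footprint 19×7) is included at this height; Merging all regions: the regions partially overlap (shared area 2.35 mm²), so overlapping operands fuse into one piece — 1 connected region. The outline is a single polygon with 17 vertices. Extrusion per mm of travel: 0.4 × 0.24 / (π × 0.875²) = 0.039912. Accumulating E over each segment gives final E = 2.2747.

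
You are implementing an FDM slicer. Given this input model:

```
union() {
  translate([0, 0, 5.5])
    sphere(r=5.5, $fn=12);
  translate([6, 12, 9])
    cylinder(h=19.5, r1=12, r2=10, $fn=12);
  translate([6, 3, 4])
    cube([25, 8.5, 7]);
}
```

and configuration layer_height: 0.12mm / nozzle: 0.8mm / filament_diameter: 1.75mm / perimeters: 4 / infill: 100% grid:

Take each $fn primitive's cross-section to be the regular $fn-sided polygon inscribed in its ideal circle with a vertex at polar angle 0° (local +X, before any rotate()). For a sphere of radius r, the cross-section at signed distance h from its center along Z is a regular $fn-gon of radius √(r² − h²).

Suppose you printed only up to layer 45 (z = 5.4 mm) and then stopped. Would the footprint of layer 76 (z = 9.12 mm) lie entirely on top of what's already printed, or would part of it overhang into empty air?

Compare the two slices. At z = 5.4: the sphere: section is a regular 12-gon, circumradius = √(r²−h²) = √(5.5²−0.1²) = 5.499 (area = (12/2)·5.499²·sin(360°/12) = 90.72 mm²); the cone at (6, 12) is not intersected at this z (z outside [9, 28.5]); the 25×8.5 cube at (6, 3) contributes its full rectangle (area 212.50 mm²); Merging all regions: the 2 present regions are separate (no shared area or edge), so areas and boundary lengths simply add and each stays a separate island — area = 303.22 mm². At z = 9.12: the r=5.5 sphere contributes a regular 12-gon of circumradius √(5.5²−3.62²) = 4.141 (area = (12/2)·4.141²·sin(360°/12) = 51.44 mm²); the cone at (6, 12) (r1=12→r2=10) has section circumradius 11.988 here — a regular 12-gon (area = (12/2)·11.988²·sin(360°/12) = 431.11 mm²); the cube at (6, 3) is present — its section is the full 25×8.5 rectangle (area 212.50 mm²); Combining (union): the regions partially overlap — summed areas 695.05 mm² minus the doubly-counted overlap 98.75 mm² gives 596.30 mm² — area = 596.30 mm². Checking containment: at z = 9.12 the cross-section extends beyond the z = 5.4 cross-section by about 319.62 mm².

part overhangs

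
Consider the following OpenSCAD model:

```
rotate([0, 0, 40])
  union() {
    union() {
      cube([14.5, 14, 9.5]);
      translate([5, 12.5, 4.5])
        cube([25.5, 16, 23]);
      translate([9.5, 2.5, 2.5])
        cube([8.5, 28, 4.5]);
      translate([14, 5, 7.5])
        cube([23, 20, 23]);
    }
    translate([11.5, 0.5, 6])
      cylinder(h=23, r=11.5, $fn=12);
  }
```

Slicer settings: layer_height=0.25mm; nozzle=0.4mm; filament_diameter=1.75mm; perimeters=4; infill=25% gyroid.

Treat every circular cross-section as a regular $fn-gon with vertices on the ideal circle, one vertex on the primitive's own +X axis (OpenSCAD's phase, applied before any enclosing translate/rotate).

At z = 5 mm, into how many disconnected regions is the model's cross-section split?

1

At z = 5 mm: the cube (footprint 14.5×14) is included at this height; the cube at (5, 12.5) is present — its section is the full 25.5×16 rectangle; the cube at (9.5, 2.5) is present — its section is the full 8.5×28 rectangle; the cube at (14, 5) does not reach this height (z outside [7.5, 30.5]); Merging all regions: the regions partially overlap (shared area 200.25 mm²), so overlapping operands fuse into one piece — 1 connected region; the cylinder at (11.5, 0.5) is not intersected at this z (z outside [6, 29]); Combining (union): only the result so far is present, so the union is just that shape — 1 connected region; (whole slice rotated 40° about Z — lengths, areas and connectivity unchanged). The result has 1 disconnected region.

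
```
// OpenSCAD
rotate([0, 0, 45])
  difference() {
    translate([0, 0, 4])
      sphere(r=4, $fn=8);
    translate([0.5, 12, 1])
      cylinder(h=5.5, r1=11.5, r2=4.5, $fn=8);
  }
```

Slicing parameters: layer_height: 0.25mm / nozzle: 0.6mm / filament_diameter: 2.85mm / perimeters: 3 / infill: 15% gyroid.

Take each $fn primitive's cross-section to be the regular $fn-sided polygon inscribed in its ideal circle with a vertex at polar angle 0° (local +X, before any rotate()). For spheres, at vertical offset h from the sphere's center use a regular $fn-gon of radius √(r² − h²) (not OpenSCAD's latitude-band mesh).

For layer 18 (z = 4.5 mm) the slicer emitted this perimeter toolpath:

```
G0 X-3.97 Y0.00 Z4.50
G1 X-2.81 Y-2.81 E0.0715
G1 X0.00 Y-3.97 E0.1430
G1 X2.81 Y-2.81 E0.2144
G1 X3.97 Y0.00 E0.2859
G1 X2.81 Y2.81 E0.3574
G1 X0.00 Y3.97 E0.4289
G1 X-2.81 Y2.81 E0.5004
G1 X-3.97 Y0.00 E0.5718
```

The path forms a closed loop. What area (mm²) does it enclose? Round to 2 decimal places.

Apply the shoelace formula to the sequence of (X, Y) vertices; enclosed area = 44.62 mm².

44.62 mm²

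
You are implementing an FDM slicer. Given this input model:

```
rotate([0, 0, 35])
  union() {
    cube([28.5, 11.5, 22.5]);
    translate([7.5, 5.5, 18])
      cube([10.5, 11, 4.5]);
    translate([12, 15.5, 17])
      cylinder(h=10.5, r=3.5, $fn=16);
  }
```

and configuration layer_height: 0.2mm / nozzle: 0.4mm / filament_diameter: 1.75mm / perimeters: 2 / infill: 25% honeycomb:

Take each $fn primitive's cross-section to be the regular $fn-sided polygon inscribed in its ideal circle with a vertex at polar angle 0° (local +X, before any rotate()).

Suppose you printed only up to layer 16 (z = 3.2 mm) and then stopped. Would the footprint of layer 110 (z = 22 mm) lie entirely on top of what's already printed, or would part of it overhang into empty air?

Compare the two slices. At z = 3.2: the cube is present — its section is the full 28.5×11.5 rectangle (area 327.75 mm²); the cube at (7.5, 5.5) is not intersected at this z (z outside [18, 22.5]); the cylinder at (12, 15.5) is not intersected at this z (z outside [17, 27.5]); Combining (union): only the 28.5×11.5 cube is present, so the union is just that shape — area = 327.75 mm²; (whole slice rotated 35° about Z — lengths, areas and connectivity unchanged). At z = 22: the 28.5×11.5 cube contributes its full rectangle (area 327.75 mm²); the cube at (7.5, 5.5) is present — its section is the full 10.5×11 rectangle (area 115.50 mm²); the cylinder at (12, 15.5): section is a regular 16-gon, circumradius r=3.5 (area = (16/2)·3.500²·sin(360°/16) = 37.50 mm²); Taking the union: the regions partially overlap — summed areas 480.75 mm² minus the doubly-counted overlap 88.55 mm² gives 392.20 mm² — area = 392.20 mm²; (rotated 35° about Z; rotation is an isometry so areas/perimeters/island counts are preserved). Checking containment: at z = 22 the cross-section extends beyond the z = 3.2 cross-section by about 64.45 mm².

part overhangs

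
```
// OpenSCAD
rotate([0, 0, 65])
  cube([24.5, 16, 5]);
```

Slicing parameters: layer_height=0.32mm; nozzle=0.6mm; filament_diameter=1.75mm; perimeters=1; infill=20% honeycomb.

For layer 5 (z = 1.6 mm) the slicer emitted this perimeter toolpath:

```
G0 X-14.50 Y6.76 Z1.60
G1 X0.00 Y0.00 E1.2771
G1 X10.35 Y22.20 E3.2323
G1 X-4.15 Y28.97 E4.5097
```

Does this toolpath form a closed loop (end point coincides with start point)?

Start point (G0): (-14.50, 6.76). End point (last G1): the path does not return to the start — open.

no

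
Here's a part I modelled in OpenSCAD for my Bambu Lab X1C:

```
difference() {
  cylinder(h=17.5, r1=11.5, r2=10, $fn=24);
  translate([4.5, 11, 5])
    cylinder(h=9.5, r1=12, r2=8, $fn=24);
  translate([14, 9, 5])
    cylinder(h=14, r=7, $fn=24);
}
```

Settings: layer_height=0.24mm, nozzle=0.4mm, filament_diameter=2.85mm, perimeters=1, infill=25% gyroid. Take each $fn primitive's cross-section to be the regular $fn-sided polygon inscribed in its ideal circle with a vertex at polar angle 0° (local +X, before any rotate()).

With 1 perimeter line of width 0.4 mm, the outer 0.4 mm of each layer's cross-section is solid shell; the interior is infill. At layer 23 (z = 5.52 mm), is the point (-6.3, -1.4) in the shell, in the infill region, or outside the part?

infill

At z = 5.52 mm: the cone: at t=0.315 of its height the radius interpolates to r₁+(r₂−r₁)t = 11.027, giving a regular 24-gon of that circumradius; the cone at (4.5, 11) contributes a regular 24-gon of circumradius 11.781 (interpolated between r1=12 and r2=8 at t=0.055); the r=7 cylinder at (14, 9) contributes a regular 24-gon of circumradius 7; Taking the first minus the rest: starting from the cone, the cone at (4.5, 11) partially overlaps it — only the 147.15 mm² overlap (of its 431.07 mm²) is removed, clipping the outline; the r=7 cylinder at (14, 9) misses the remaining region (no effect) — 1 connected region. Overall, the cross-section is a single solid region. The nearest boundary edge runs (-10.65, -2.85)→(-11.03, 0.00); distance from the point to it = 4.50 mm. The point is inside the cross-section and 4.50 mm from the nearest boundary — more than the 0.4 mm shell width (1 × 0.4), so it's in the infill interior.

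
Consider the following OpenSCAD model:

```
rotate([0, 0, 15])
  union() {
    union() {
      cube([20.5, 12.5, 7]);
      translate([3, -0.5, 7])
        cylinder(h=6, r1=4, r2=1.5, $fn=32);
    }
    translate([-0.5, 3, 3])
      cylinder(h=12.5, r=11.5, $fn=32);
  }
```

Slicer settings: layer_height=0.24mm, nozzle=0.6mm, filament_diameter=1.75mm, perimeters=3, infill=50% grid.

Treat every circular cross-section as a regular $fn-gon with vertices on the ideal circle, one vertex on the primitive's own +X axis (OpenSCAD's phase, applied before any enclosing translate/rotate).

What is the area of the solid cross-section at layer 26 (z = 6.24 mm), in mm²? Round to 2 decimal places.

546.66 mm²

At z = 6.24 mm: the cube is present — its section is the full 20.5×12.5 rectangle (area 256.25 mm²); the cone at (3, -0.5) is not intersected at this z (z outside [7, 13]); Taking the union: only the 20.5×12.5 cube is present, so the union is just that shape — area = 256.25 mm²; the r=11.5 cylinder at (-0.5, 3) contributes a regular 32-gon of circumradius 11.5 (area = (32/2)·11.500²·sin(360°/32) = 412.81 mm²); Combining (union): the regions partially overlap — summed areas 669.06 mm² minus the doubly-counted overlap 122.40 mm² gives 546.66 mm² — area = 546.66 mm²; (whole slice rotated 15° about Z — lengths, areas and connectivity unchanged). Overall, the cross-section is a single solid region. Net area = 546.66 mm².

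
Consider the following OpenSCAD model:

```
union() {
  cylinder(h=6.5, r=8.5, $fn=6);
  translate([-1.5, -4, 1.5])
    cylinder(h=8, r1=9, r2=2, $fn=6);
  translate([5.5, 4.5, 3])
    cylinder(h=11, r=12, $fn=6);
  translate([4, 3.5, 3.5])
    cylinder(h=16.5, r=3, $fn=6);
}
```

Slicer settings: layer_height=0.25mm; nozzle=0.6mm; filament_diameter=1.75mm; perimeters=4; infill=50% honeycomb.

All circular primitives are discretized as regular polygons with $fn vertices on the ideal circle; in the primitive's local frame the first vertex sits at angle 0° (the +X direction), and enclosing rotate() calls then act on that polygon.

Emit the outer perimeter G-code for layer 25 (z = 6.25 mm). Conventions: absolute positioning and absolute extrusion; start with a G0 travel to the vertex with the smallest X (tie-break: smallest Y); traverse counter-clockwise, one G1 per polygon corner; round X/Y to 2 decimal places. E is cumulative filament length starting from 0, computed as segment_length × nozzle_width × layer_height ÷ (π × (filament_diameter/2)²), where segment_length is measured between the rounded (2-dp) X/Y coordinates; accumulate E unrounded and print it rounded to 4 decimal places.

G0 X-8.50 Y0.00 Z6.25
G1 X-6.27 Y-3.87 E0.2785
G1 X-6.34 Y-4.00 E0.2878
G1 X-3.92 Y-8.19 E0.5895
G1 X0.92 Y-8.19 E0.8913
G1 X1.40 Y-7.36 E0.9511
G1 X4.25 Y-7.36 E1.1289
G1 X5.10 Y-5.89 E1.2348
G1 X11.50 Y-5.89 E1.6339
G1 X17.50 Y4.50 E2.3821
G1 X11.50 Y14.89 E3.1303
G1 X-0.50 Y14.89 E3.8787
G1 X-6.50 Y4.50 E4.6269
G1 X-6.20 Y3.98 E4.6644
G1 X-8.50 Y0.00 E4.9510

At z = 6.25 mm: the r=8.5 cylinder contributes a regular 6-gon of circumradius 8.5; the cone at (-1.5, -4): at t=0.594 of its height the radius interpolates to r₁+(r₂−r₁)t = 4.844, giving a regular 6-gon of that circumradius; the r=12 cylinder at (5.5, 4.5) contributes a regular 6-gon of circumradius 12; the r=3 cylinder at (4, 3.5) contributes a regular 6-gon of circumradius 3; Taking the union: the regions partially overlap (shared area 217.11 mm²), so overlapping operands fuse into one piece — 1 connected region. The outline is a single polygon with 14 vertices. Extrusion per mm of travel: 0.6 × 0.25 / (π × 0.875²) = 0.062363. Accumulating E over each segment gives final E = 4.9510.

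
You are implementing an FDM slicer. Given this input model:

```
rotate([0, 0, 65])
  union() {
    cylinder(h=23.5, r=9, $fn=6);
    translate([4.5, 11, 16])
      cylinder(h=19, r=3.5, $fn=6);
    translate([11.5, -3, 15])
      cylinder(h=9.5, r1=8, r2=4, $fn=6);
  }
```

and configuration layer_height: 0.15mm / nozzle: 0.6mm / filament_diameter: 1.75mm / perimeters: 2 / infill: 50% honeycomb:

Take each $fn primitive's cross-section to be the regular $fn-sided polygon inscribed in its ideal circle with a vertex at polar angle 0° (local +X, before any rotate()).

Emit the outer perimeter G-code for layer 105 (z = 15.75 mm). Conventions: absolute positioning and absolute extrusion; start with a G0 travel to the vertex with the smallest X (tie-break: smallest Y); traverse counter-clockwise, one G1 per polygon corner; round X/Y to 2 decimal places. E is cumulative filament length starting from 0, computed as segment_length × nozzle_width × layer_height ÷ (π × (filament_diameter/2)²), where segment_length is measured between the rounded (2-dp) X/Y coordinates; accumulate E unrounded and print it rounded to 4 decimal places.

G0 X-8.97 Y-0.78 Z15.75
G1 X-3.80 Y-8.16 E0.3372
G1 X5.16 Y-7.37 E0.6737
G1 X8.97 Y0.78 E1.0104
G1 X7.77 Y2.49 E1.0885
G1 X11.99 Y2.86 E1.2470
G1 X15.23 Y9.82 E1.5343
G1 X10.83 Y16.12 E1.8218
G1 X3.17 Y15.45 E2.1095
G1 X-0.08 Y8.48 E2.3973
G1 X0.36 Y7.86 E2.4257
G1 X-5.16 Y7.37 E2.6331
G1 X-8.97 Y-0.78 E2.9697

At z = 15.75 mm: the r=9 cylinder gives a regular 6-gon of circumradius 9 (constant along its height); the cylinder at (4.5, 11) is not intersected at this z (z outside [16, 35]); the cone at (11.5, -3) contributes a regular 6-gon of circumradius 7.684 (interpolated between r1=8 and r2=4 at t=0.079); Combining (union): the regions partially overlap (shared area 20.68 mm²), so overlapping operands fuse into one piece — 1 connected region; (rotated 65° about Z; rotation is an isometry so areas/perimeters/island counts are preserved). The outline is a single polygon with 12 vertices. Extrusion per mm of travel: 0.6 × 0.15 / (π × 0.875²) = 0.037418. Accumulating E over each segment gives final E = 2.9697.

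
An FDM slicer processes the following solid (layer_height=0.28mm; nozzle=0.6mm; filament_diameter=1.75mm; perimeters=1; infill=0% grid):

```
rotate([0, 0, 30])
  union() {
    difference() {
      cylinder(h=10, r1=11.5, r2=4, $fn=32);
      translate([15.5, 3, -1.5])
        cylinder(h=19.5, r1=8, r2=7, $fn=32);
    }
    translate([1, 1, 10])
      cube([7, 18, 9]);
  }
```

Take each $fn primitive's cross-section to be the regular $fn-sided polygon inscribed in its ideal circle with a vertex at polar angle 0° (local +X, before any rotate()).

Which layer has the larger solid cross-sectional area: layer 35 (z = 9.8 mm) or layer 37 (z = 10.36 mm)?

layer 37 (z = 10.36 mm)

Layer 35 (z = 9.8): the cone contributes a regular 32-gon of circumradius 4.150 (interpolated between r1=11.5 and r2=4 at t=0.980) (area = (32/2)·4.150²·sin(360°/32) = 53.76 mm²); the cone at (15.5, 3) (r1=8→r2=7) has section circumradius 7.421 here — a regular 32-gon (area = (32/2)·7.421²·sin(360°/32) = 171.88 mm²); Taking the first minus the rest: starting from the cone (53.76 mm²), the cone at (15.5, 3) misses the remaining region (no effect) — area = 53.76 mm²; the cube at (1, 1) is absent (z outside [10, 19]); Merging all regions: only that combined region is present, so the union is just that shape — area = 53.76 mm²; (whole slice rotated 30° about Z — lengths, areas and connectivity unchanged). So its area = 53.76 mm². Layer 37 (z = 10.36): the cone does not reach this height (z outside [0, 10]); the cone at (15.5, 3) (r1=8→r2=7) has section circumradius 7.392 here — a regular 32-gon (area = (32/2)·7.392²·sin(360°/32) = 170.55 mm²); After the difference (first − rest): the first operand is absent here, so nothing remains; the cube at (1, 1) (footprint 7×18) is included at this height (area 126.00 mm²); Merging all regions: only the 7×18 cube at (1, 1) is present, so the union is just that shape — area = 126.00 mm²; (rotated 30° about Z; rotation is an isometry so areas/perimeters/island counts are preserved). So its area = 126.00 mm². Layer 37 is larger (126.00 vs 53.76 mm²).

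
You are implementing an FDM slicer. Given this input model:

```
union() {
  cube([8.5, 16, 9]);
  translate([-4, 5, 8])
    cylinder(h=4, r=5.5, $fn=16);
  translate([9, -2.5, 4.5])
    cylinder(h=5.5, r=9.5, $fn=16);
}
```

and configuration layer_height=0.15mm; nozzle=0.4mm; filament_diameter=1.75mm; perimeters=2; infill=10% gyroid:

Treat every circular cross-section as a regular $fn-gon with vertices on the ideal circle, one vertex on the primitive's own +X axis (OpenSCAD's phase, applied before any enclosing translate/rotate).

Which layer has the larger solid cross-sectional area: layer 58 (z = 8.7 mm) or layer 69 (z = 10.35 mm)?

Layer 58 (z = 8.7): the 8.5×16 cube contributes its full rectangle (area 136.00 mm²); the cylinder at (-4, 5): section is a regular 16-gon, circumradius r=5.5 (area = (16/2)·5.500²·sin(360°/16) = 92.61 mm²); the r=9.5 cylinder at (9, -2.5) gives a regular 16-gon of circumradius 9.5 (constant along its height) (area = (16/2)·9.500²·sin(360°/16) = 276.30 mm²); Taking the union: the regions partially overlap — summed areas 504.91 mm² minus the doubly-counted overlap 49.65 mm² gives 455.25 mm² — area = 455.25 mm². So its area = 455.25 mm². Layer 69 (z = 10.35): the cube is not intersected at this z (z outside [0, 9]); the cylinder at (-4, 5): section is a regular 16-gon, circumradius r=5.5 (area = (16/2)·5.500²·sin(360°/16) = 92.61 mm²); the cylinder at (9, -2.5) is absent (z outside [4.5, 10]); Combining (union): only the r=5.5 cylinder at (-4, 5) is present, so the union is just that shape — area = 92.61 mm². So its area = 92.61 mm². Layer 58 is larger (455.25 vs 92.61 mm²).

layer 58 (z = 8.7 mm)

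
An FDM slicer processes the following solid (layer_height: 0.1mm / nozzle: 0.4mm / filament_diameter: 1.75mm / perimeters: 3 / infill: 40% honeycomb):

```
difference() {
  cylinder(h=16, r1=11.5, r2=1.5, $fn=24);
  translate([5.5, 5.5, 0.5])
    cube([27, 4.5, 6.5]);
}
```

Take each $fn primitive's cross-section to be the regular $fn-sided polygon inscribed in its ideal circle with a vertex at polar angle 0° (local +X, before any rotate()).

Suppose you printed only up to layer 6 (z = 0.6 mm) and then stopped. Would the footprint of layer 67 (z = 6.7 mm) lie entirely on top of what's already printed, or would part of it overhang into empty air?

entirely on top

Compare the two slices. At z = 0.6: the cone (r1=11.5→r2=1.5) has section circumradius 11.125 here — a regular 24-gon (area = (24/2)·11.125²·sin(360°/24) = 384.39 mm²); the cube at (5.5, 5.5) (footprint 27×4.5) is included at this height (area 121.50 mm²); Taking the first minus the rest: starting from the cone (384.39 mm²), the 27×4.5 cube at (5.5, 5.5) partially overlaps it — only the 9.90 mm² overlap (of its 121.50 mm²) is removed, clipping the outline — area = 374.50 mm². At z = 6.7: the cone (r1=11.5→r2=1.5) has section circumradius 7.312 here — a regular 24-gon (area = (24/2)·7.312²·sin(360°/24) = 166.08 mm²); the cube at (5.5, 5.5) (footprint 27×4.5) is included at this height (area 121.50 mm²); After the difference (first − rest): starting from the cone (166.08 mm²), the 27×4.5 cube at (5.5, 5.5) misses the remaining region (no effect) — area = 166.08 mm². Checking containment: the cross-section at z = 6.7 is a subset of the cross-section at z = 0.6.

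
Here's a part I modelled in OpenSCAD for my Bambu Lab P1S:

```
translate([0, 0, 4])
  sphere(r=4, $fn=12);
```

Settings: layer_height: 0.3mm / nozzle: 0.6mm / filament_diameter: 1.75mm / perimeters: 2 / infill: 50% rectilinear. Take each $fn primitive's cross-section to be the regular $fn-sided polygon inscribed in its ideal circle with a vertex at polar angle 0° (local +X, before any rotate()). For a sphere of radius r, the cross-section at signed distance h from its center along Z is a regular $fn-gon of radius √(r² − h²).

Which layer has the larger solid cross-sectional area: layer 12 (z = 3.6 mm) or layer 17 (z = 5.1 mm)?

Layer 12 (z = 3.6): the sphere: section is a regular 12-gon, circumradius = √(r²−h²) = √(4²−0.4²) = 3.980 (area = (12/2)·3.980²·sin(360°/12) = 47.52 mm²). So its area = 47.52 mm². Layer 17 (z = 5.1): the sphere: section is a regular 12-gon, circumradius = √(r²−h²) = √(4²−1.1²) = 3.846 (area = (12/2)·3.846²·sin(360°/12) = 44.37 mm²). So its area = 44.37 mm². Layer 12 is larger (47.52 vs 44.37 mm²).

layer 12 (z = 3.6 mm)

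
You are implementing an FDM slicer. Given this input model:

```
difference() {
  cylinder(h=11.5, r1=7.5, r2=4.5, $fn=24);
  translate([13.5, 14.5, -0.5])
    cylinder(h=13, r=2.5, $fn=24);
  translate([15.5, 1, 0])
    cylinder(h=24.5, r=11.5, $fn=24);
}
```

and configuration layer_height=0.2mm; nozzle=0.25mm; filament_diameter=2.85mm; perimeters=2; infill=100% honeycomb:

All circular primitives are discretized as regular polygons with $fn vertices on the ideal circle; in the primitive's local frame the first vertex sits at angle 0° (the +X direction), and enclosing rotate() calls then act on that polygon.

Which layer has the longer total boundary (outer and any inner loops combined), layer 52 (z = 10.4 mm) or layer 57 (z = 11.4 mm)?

layer 52 (z = 10.4 mm)

Layer 52 (z = 10.4): the cone: at t=0.904 of its height the radius interpolates to r₁+(r₂−r₁)t = 4.787, giving a regular 24-gon of that circumradius (perimeter = 2·24·4.787·sin(180°/24) = 29.99 mm); the r=2.5 cylinder at (13.5, 14.5) gives a regular 24-gon of circumradius 2.5 (constant along its height) (perimeter = 2·24·2.500·sin(180°/24) = 15.66 mm); the r=11.5 cylinder at (15.5, 1) contributes a regular 24-gon of circumradius 11.5 (perimeter = 2·24·11.500·sin(180°/24) = 72.05 mm); After the difference (first − rest): starting from the cone, the r=2.5 cylinder at (13.5, 14.5) misses the remaining region (no effect); the r=11.5 cylinder at (15.5, 1) partially overlaps it — only the 1.83 mm² overlap (of its 410.75 mm²) is removed, clipping the outline — boundary = 29.87 mm. So its perimeter = 29.87 mm. Layer 57 (z = 11.4): the cone: at t=0.991 of its height the radius interpolates to r₁+(r₂−r₁)t = 4.526, giving a regular 24-gon of that circumradius (perimeter = 2·24·4.526·sin(180°/24) = 28.36 mm); the r=2.5 cylinder at (13.5, 14.5) gives a regular 24-gon of circumradius 2.5 (constant along its height) (perimeter = 2·24·2.500·sin(180°/24) = 15.66 mm); the r=11.5 cylinder at (15.5, 1) contributes a regular 24-gon of circumradius 11.5 (perimeter = 2·24·11.500·sin(180°/24) = 72.05 mm); After the difference (first − rest): starting from the cone, the r=2.5 cylinder at (13.5, 14.5) misses the remaining region (no effect); the r=11.5 cylinder at (15.5, 1) partially overlaps it — only the 0.86 mm² overlap (of its 410.75 mm²) is removed, clipping the outline — boundary = 28.30 mm. So its perimeter = 28.30 mm. Layer 52 is larger (29.87 vs 28.30 mm).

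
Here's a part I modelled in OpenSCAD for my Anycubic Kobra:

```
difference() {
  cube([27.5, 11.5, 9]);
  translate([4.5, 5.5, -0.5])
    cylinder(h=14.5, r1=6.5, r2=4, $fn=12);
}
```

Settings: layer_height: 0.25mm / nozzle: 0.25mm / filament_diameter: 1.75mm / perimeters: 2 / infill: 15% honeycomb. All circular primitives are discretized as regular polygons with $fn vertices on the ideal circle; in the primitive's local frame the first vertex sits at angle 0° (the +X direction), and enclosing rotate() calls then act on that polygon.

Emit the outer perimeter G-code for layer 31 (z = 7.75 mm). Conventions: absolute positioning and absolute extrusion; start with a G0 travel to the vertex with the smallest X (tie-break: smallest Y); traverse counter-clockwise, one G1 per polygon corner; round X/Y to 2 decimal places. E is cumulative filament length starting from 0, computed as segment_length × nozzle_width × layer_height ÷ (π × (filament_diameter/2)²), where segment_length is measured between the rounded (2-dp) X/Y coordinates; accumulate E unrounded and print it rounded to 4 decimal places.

G0 X0.00 Y0.00 Z7.75
G1 X27.50 Y0.00 E0.7146
G1 X27.50 Y11.50 E1.0134
G1 X0.00 Y11.50 E1.7280
G1 X0.00 Y7.66 E1.8277
G1 X0.10 Y8.04 E1.8380
G1 X1.96 Y9.90 E1.9063
G1 X4.50 Y10.58 E1.9746
G1 X7.04 Y9.90 E2.0430
G1 X8.90 Y8.04 E2.1113
G1 X9.58 Y5.50 E2.1796
G1 X8.90 Y2.96 E2.2480
G1 X7.04 Y1.10 E2.3163
G1 X4.50 Y0.42 E2.3846
G1 X1.96 Y1.10 E2.4530
G1 X0.10 Y2.96 E2.5213
G1 X0.00 Y3.34 E2.5315
G1 X0.00 Y0.00 E2.6183

At z = 7.75 mm: the cube is present — its section is the full 27.5×11.5 rectangle; the cone at (4.5, 5.5) contributes a regular 12-gon of circumradius 5.078 (interpolated between r1=6.5 and r2=4 at t=0.569); Subtracting the remaining from the first: starting from the 27.5×11.5 cube, the cone at (4.5, 5.5) partially overlaps it — only the 76.10 mm² overlap (of its 77.35 mm²) is removed, clipping the outline — 1 connected region. The outline is a single polygon with 17 vertices. Extrusion per mm of travel: 0.25 × 0.25 / (π × 0.875²) = 0.025984. Accumulating E over each segment gives final E = 2.6183.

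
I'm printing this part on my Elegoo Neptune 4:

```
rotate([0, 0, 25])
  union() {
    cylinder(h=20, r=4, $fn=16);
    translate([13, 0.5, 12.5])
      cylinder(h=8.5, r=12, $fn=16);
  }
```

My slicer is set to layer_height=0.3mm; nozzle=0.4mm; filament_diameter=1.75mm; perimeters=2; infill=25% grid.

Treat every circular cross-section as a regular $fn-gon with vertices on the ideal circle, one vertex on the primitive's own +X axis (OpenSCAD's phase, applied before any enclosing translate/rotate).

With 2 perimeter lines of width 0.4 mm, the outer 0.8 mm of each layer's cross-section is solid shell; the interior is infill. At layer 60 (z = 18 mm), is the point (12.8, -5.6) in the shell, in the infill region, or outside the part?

shell

At z = 18 mm: the r=4 cylinder gives a regular 16-gon of circumradius 4 (constant along its height); the r=12 cylinder at (13, 0.5) gives a regular 16-gon of circumradius 12 (constant along its height); Combining (union): the regions partially overlap (shared area 13.90 mm²), so overlapping operands fuse into one piece — 1 connected region; (whole slice rotated 25° about Z — lengths, areas and connectivity unchanged). Overall, the cross-section is a single solid region. Undo the 25° rotation: the query point maps to (9.234, -10.485) in the un-rotated model frame. The nearest boundary edge runs (13.00, -11.50)→(8.41, -10.59); distance from the point to it = 0.26 mm. The point is inside the cross-section, 0.26 mm from the nearest boundary — within the 0.8 mm shell band (2 × 0.4).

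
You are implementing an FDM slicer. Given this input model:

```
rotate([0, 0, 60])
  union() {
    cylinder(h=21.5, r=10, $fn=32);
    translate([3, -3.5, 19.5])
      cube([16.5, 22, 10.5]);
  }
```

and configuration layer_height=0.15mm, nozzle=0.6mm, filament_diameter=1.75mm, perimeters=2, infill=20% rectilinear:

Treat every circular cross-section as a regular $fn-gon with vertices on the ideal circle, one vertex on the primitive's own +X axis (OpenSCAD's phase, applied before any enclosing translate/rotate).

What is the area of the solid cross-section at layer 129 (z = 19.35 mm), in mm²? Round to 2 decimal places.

312.14 mm²

At z = 19.35 mm: the cylinder: section is a regular 32-gon, circumradius r=10 (area = (32/2)·10.000²·sin(360°/32) = 312.14 mm²); the cube at (3, -3.5) is absent (z outside [19.5, 30]); Taking the union: only the r=10 cylinder is present, so the union is just that shape — area = 312.14 mm²; (whole slice rotated 60° about Z — lengths, areas and connectivity unchanged). Overall, the cross-section is a single solid region. Net area = 312.14 mm².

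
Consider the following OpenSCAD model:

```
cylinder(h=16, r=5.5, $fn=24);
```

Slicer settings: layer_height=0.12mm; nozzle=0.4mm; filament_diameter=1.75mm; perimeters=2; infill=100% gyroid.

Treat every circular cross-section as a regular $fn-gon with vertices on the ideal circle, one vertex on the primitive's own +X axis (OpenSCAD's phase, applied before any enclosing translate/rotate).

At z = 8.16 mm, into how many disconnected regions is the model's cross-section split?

1

At z = 8.16 mm: the r=5.5 cylinder gives a regular 24-gon of circumradius 5.5 (constant along its height). The result has 1 disconnected region.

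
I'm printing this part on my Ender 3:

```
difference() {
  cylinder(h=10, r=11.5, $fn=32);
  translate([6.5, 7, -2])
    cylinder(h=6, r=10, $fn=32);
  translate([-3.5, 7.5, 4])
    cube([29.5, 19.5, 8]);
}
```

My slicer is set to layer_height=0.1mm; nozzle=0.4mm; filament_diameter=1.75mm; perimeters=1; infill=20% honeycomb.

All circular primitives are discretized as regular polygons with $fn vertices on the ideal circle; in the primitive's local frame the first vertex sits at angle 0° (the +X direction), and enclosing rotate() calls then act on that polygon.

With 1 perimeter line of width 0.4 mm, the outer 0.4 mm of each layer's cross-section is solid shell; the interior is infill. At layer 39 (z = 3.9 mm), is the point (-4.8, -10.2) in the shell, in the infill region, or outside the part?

At z = 3.9 mm: the cylinder: section is a regular 32-gon, circumradius r=11.5; the r=10 cylinder at (6.5, 7) contributes a regular 32-gon of circumradius 10; the cube at (-3.5, 7.5) does not reach this height (z outside [4, 12]); Taking the first minus the rest: starting from the r=11.5 cylinder, the r=10 cylinder at (6.5, 7) partially overlaps it — only the 161.99 mm² overlap (of its 312.14 mm²) is removed, clipping the outline — 1 connected region. Overall, the cross-section is a single solid region. The nearest boundary edge runs (-4.40, -10.62)→(-6.39, -9.56); distance from the point to it = 0.19 mm. The point is inside the cross-section, 0.19 mm from the nearest boundary — within the 0.4 mm shell band (1 × 0.4).

shell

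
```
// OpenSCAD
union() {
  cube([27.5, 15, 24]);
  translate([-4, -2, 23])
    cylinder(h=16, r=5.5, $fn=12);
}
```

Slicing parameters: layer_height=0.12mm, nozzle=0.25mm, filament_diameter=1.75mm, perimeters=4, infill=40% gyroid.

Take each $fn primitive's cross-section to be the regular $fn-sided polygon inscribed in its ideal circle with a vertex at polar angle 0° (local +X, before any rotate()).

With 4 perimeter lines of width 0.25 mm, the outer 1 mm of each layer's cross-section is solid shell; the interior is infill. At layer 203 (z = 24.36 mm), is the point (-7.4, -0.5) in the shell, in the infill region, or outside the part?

infill

At z = 24.36 mm: the cube is not intersected at this z (z outside [0, 24]); the r=5.5 cylinder at (-4, -2) gives a regular 12-gon of circumradius 5.5 (constant along its height); Merging all regions: only the r=5.5 cylinder at (-4, -2) is present, so the union is just that shape — 1 connected region. Overall, the cross-section is a single solid region. The nearest boundary edge runs (-8.76, 0.75)→(-9.50, -2.00); distance from the point to it = 1.64 mm. The point is inside the cross-section and 1.64 mm from the nearest boundary — more than the 1 mm shell width (4 × 0.25), so it's in the infill interior.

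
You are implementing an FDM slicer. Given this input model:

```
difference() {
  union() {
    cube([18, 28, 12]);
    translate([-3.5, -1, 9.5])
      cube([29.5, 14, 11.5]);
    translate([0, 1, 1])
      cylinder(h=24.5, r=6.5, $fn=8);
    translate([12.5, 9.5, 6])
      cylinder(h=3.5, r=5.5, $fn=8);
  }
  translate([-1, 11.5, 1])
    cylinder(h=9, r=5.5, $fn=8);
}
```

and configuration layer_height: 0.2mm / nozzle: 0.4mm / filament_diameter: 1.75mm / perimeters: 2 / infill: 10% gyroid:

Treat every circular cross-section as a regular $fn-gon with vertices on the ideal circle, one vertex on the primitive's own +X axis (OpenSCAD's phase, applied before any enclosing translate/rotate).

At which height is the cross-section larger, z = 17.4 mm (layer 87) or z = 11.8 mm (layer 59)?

Layer 87 (z = 17.4): the cube does not reach this height (z outside [0, 12]); the cube at (-3.5, -1) is present — its section is the full 29.5×14 rectangle (area 413.00 mm²); the r=6.5 cylinder at (0, 1) contributes a regular 8-gon of circumradius 6.5 (area = (8/2)·6.500²·sin(360°/8) = 119.50 mm²); the cylinder at (12.5, 9.5) does not reach this height (z outside [6, 9.5]); Merging all regions: the regions partially overlap — summed areas 532.50 mm² minus the doubly-counted overlap 69.26 mm² gives 463.24 mm² — area = 463.24 mm²; the cylinder at (-1, 11.5) is not intersected at this z (z outside [1, 10]); Taking the first minus the rest: none of the subtracted shapes is present at this height, so the result so far is unchanged — area = 463.24 mm². So its area = 463.24 mm². Layer 59 (z = 11.8): the 18×28 cube contributes its full rectangle (area 504.00 mm²); the cube at (-3.5, -1) is present — its section is the full 29.5×14 rectangle (area 413.00 mm²); the r=6.5 cylinder at (0, 1) gives a regular 8-gon of circumradius 6.5 (constant along its height) (area = (8/2)·6.500²·sin(360°/8) = 119.50 mm²); the cylinder at (12.5, 9.5) is absent (z outside [6, 9.5]); Taking the union: the regions partially overlap — summed areas 1036.50 mm² minus the doubly-counted overlap 303.26 mm² gives 733.24 mm² — area = 733.24 mm²; the cylinder at (-1, 11.5) does not reach this height (z outside [1, 10]); Subtracting the remaining from the first: none of the subtracted shapes is present at this height, so the result so far is unchanged — area = 733.24 mm². So its area = 733.24 mm². Layer 59 is larger (733.24 vs 463.24 mm²).

layer 59 (z = 11.8 mm)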